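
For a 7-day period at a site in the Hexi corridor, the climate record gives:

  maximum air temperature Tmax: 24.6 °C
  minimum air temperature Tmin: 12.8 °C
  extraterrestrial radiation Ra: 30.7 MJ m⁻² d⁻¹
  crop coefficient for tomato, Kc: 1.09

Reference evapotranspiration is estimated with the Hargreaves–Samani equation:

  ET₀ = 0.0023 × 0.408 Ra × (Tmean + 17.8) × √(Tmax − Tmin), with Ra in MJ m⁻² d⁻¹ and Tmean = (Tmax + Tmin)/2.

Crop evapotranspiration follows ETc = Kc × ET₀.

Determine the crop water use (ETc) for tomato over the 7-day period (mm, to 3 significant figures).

Tmean = (24.6 + 12.8)/2 = 18.70 °C
0.408 Ra = 0.408 × 30.7 = 12.5256 mm/d equivalent
ET₀ = 0.0023 × 12.5256 × (18.70 + 17.8) × √11.8 = 0.0023 × 12.5256 × 36.50 × 3.4351 = 3.6121 mm/d
ETc = Kc × ET₀ = 1.09 × 3.6121 = 3.9372 mm/d
Over 7 days: 3.9372 × 7 = 27.560 mm

27.6 mm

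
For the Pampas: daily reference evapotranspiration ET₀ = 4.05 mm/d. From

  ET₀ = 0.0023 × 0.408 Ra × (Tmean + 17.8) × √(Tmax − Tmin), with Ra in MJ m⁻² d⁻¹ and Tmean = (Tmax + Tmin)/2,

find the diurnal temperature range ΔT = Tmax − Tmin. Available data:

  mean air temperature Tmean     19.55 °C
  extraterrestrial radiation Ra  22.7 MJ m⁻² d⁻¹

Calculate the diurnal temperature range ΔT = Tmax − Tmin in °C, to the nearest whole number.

26 °C

√ΔT = ET₀ / [0.0023 × 0.408 × Ra × (Tmean+17.8)] = 4.05 / (0.0023 × 9.2616 × 37.35) = 5.0904
ΔT = 5.0904² = 25.912 °C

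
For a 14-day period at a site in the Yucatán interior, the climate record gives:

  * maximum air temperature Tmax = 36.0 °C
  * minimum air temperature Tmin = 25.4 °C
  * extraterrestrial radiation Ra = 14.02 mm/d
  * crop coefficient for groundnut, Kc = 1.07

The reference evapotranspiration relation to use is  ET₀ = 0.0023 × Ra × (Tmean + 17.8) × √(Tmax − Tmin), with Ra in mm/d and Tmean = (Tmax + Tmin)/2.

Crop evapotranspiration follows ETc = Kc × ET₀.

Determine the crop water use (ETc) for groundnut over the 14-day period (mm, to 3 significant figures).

76.3 mm

Tmean = (36.0 + 25.4)/2 = 30.70 °C
ET₀ = 0.0023 × 14.02 × (30.70 + 17.8) × √10.6 = 0.0023 × 14.02 × 48.50 × 3.2558 = 5.0918 mm/d
ETc = Kc × ET₀ = 1.07 × 5.0918 = 5.4482 mm/d
Over 14 days: 5.4482 × 14 = 76.275 mm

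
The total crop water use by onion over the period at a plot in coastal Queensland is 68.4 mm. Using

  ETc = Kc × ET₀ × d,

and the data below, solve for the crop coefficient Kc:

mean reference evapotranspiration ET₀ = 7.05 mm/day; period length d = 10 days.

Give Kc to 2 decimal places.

ETc = Kc × ET₀ × d  ⇒  Kc = ETc / (ET₀ × d)
Kc = 68.4 / (7.05 × 10) = 68.4 / 70.50 = 0.9702

0.97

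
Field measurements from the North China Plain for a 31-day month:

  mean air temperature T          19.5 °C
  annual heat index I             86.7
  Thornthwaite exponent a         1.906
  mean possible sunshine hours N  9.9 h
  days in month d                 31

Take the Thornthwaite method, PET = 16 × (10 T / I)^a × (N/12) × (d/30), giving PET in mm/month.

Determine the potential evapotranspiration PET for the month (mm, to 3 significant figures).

63.9 mm

10T/I = 10 × 19.5 / 86.7 = 2.2491
(10T/I)^a = 2.2491^1.906 = 4.6874
Uncorrected PET = 16 × 4.6874 = 74.998 mm
Correction = (N/12)(d/30) = (9.9/12)(31/30) = 0.8525
PET = 74.998 × 0.8525 = 63.936 mm/month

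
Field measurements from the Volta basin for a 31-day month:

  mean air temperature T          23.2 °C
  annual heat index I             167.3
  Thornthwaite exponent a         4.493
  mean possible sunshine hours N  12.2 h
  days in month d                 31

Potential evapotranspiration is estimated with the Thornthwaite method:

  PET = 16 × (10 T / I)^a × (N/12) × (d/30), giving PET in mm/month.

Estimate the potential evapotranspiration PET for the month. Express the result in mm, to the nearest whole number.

10T/I = 10 × 23.2 / 167.3 = 1.3867
(10T/I)^a = 1.3867^4.493 = 4.3444
Uncorrected PET = 16 × 4.3444 = 69.510 mm
Correction = (N/12)(d/30) = (12.2/12)(31/30) = 1.0506
PET = 69.510 × 1.0506 = 73.027 mm/month

73 mm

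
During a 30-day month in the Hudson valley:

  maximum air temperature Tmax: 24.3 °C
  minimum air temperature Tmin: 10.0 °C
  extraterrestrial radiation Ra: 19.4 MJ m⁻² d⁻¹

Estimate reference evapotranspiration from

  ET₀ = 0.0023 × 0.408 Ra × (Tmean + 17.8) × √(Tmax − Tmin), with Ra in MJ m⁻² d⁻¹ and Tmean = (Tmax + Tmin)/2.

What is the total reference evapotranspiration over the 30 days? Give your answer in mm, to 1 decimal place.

72.2 mm

Tmean = (24.3 + 10.0)/2 = 17.15 °C
0.408 Ra = 0.408 × 19.4 = 7.9152 mm/d equivalent
ET₀ = 0.0023 × 7.9152 × (17.15 + 17.8) × √14.3 = 0.0023 × 7.9152 × 34.95 × 3.7815 = 2.4060 mm/d
Over 30 days: 2.4060 × 30 = 72.180 mm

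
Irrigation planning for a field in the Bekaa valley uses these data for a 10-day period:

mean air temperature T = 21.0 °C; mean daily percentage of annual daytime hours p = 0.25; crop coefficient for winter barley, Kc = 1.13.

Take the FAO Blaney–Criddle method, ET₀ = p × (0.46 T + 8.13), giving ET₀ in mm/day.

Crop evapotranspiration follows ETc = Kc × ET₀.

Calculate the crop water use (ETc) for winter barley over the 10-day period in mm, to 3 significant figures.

50.3 mm

ET₀ = 0.25 × (0.46 × 21.0 + 8.13) = 0.25 × 17.790 = 4.4475 mm/d
ETc = Kc × ET₀ = 1.13 × 4.4475 = 5.0257 mm/d
Over 10 days: 5.0257 × 10 = 50.257 mm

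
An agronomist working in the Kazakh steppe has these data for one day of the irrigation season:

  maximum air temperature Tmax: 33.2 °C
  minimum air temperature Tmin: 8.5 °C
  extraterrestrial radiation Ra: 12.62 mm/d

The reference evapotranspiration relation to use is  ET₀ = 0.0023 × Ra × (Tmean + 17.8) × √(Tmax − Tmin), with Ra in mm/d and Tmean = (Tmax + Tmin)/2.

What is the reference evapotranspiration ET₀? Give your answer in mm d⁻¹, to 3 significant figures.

Tmean = (33.2 + 8.5)/2 = 20.85 °C
ET₀ = 0.0023 × 12.62 × (20.85 + 17.8) × √24.7 = 0.0023 × 12.62 × 38.65 × 4.9699 = 5.5755 mm/d

5.58 mm d⁻¹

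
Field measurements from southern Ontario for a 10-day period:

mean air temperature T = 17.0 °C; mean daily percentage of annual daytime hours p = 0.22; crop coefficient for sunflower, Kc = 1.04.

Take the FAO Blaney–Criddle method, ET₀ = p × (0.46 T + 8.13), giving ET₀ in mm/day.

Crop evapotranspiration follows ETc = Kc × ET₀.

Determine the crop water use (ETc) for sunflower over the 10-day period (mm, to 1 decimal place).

36.5 mm

ET₀ = 0.22 × (0.46 × 17.0 + 8.13) = 0.22 × 15.950 = 3.5090 mm/d
ETc = Kc × ET₀ = 1.04 × 3.5090 = 3.6494 mm/d
Over 10 days: 3.6494 × 10 = 36.494 mm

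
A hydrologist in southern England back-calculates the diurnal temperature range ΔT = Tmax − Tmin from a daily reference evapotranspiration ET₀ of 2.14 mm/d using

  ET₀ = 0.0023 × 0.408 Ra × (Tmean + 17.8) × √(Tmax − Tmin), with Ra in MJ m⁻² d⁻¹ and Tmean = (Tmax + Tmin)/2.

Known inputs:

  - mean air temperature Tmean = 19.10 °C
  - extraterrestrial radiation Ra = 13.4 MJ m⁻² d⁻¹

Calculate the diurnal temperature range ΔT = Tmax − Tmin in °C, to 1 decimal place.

21.3 °C

√ΔT = ET₀ / [0.0023 × 0.408 × Ra × (Tmean+17.8)] = 2.14 / (0.0023 × 5.4672 × 36.90) = 4.6121
ΔT = 4.6121² = 21.271 °C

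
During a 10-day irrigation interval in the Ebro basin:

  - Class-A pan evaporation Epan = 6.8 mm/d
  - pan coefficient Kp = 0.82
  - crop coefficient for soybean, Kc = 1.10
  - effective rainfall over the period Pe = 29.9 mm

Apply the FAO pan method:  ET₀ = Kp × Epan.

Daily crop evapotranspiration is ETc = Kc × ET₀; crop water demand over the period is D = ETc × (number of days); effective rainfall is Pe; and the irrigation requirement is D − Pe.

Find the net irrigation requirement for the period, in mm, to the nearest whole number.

31 mm

ET₀ = 0.82 × 6.8 = 5.5760 mm/d
ETc = Kc × ET₀ = 1.10 × 5.5760 = 6.1336 mm/d
Crop demand D = ETc × 10 d = 6.1336 × 10 = 61.336 mm
D − Pe = 61.336 − 29.9 = 31.436 mm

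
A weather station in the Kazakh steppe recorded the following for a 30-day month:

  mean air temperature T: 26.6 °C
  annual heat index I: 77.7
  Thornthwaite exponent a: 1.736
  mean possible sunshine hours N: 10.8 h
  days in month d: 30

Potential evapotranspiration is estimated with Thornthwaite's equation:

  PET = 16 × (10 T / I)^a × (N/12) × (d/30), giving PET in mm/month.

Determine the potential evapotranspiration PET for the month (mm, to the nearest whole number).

10T/I = 10 × 26.6 / 77.7 = 3.4234
(10T/I)^a = 3.4234^1.736 = 8.4687
Uncorrected PET = 16 × 8.4687 = 135.499 mm
Correction = (N/12)(d/30) = (10.8/12)(30/30) = 0.9000
PET = 135.499 × 0.9000 = 121.949 mm/month

122 mm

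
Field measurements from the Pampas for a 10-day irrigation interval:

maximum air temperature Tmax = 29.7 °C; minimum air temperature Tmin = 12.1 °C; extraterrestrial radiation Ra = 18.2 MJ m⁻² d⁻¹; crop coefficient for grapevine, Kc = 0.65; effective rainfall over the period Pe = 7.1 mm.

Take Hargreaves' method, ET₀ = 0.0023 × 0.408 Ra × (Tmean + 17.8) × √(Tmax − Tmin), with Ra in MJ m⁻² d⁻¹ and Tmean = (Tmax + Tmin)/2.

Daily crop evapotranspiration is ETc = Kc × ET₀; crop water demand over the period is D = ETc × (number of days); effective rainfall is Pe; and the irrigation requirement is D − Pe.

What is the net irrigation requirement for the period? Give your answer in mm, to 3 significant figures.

10.9 mm

Tmean = (29.7 + 12.1)/2 = 20.90 °C
0.408 Ra = 0.408 × 18.2 = 7.4256 mm/d equivalent
ET₀ = 0.0023 × 7.4256 × (20.90 + 17.8) × √17.6 = 0.0023 × 7.4256 × 38.70 × 4.1952 = 2.7728 mm/d
ETc = Kc × ET₀ = 0.65 × 2.7728 = 1.8023 mm/d
Crop demand D = ETc × 10 d = 1.8023 × 10 = 18.023 mm
D − Pe = 18.023 − 7.1 = 10.923 mm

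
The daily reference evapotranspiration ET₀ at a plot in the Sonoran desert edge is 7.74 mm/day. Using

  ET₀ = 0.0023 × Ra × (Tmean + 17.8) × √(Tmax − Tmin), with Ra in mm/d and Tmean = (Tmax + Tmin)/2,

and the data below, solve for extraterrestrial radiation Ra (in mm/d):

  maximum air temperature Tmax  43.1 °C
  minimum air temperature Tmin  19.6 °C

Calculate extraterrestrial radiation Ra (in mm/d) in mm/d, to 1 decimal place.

14.1 mm/d

Tmean = 31.35 °C; √ΔT = 4.8477
Ra = ET₀ / [0.0023 × (Tmean+17.8) × √ΔT] = 7.74 / (0.0023 × 49.15 × 4.8477) = 14.124 mm/d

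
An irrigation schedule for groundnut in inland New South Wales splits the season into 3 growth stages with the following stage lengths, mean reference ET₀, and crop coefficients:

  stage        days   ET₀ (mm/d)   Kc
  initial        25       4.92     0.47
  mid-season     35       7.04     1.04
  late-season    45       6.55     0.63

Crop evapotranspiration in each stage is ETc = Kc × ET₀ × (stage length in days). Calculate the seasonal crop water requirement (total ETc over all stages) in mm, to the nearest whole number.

500 mm

initial: 0.47 × 4.92 × 25 = 57.81 mm
mid-season: 1.04 × 7.04 × 35 = 256.26 mm
late-season: 0.63 × 6.55 × 45 = 185.69 mm
Seasonal total = 499.76 mm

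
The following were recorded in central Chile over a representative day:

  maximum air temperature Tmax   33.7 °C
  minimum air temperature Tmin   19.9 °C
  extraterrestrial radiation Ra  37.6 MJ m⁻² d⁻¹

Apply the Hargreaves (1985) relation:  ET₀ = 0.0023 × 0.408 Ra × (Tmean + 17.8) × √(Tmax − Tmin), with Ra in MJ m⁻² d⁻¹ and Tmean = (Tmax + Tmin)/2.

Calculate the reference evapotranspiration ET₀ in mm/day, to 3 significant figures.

Tmean = (33.7 + 19.9)/2 = 26.80 °C
0.408 Ra = 0.408 × 37.6 = 15.3408 mm/d equivalent
ET₀ = 0.0023 × 15.3408 × (26.80 + 17.8) × √13.8 = 0.0023 × 15.3408 × 44.60 × 3.7148 = 5.8458 mm/d

5.85 mm/day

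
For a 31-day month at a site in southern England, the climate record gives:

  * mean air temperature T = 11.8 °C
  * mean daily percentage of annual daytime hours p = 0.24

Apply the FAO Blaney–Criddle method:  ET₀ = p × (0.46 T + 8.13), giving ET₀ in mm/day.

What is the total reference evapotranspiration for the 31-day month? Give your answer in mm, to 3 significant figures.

101 mm

ET₀ = 0.24 × (0.46 × 11.8 + 8.13) = 0.24 × 13.558 = 3.2539 mm/d
Monthly total = 3.2539 × 31 = 100.871 mm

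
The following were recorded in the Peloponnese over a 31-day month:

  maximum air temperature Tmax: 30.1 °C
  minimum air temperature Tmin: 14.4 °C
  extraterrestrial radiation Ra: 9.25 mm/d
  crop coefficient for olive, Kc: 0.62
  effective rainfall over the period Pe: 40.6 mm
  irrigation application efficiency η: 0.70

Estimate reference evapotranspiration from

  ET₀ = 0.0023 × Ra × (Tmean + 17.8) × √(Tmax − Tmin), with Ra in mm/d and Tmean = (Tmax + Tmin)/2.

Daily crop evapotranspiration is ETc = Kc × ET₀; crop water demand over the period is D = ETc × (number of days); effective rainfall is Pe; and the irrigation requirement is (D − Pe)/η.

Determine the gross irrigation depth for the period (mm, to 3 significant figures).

Tmean = (30.1 + 14.4)/2 = 22.25 °C
ET₀ = 0.0023 × 9.25 × (22.25 + 17.8) × √15.7 = 0.0023 × 9.25 × 40.05 × 3.9623 = 3.3761 mm/d
ETc = Kc × ET₀ = 0.62 × 3.3761 = 2.0932 mm/d
Crop demand D = ETc × 31 d = 2.0932 × 31 = 64.889 mm
D − Pe = 64.889 − 40.6 = 24.289 mm
Gross irrigation = 24.289 / 0.70 = 34.699 mm

34.7 mm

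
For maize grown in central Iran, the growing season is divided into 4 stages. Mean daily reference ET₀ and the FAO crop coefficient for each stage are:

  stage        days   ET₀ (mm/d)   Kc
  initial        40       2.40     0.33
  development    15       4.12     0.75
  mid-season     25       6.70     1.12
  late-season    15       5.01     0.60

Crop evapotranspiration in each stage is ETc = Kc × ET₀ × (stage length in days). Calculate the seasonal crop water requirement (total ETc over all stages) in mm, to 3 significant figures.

initial: 0.33 × 2.40 × 40 = 31.68 mm
development: 0.75 × 4.12 × 15 = 46.35 mm
mid-season: 1.12 × 6.70 × 25 = 187.60 mm
late-season: 0.60 × 5.01 × 15 = 45.09 mm
Seasonal total = 310.72 mm

311 mm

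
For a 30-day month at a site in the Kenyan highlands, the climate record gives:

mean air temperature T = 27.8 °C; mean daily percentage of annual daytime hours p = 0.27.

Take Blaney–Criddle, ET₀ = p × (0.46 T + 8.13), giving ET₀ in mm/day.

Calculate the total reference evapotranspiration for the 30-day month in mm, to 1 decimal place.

ET₀ = 0.27 × (0.46 × 27.8 + 8.13) = 0.27 × 20.918 = 5.6479 mm/d
Monthly total = 5.6479 × 30 = 169.437 mm

169.4 mm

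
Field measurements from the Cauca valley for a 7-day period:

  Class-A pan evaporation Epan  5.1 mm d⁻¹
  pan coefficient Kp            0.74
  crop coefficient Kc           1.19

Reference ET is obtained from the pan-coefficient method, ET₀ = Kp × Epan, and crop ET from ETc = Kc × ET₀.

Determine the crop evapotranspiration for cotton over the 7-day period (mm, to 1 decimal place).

ET₀ = 0.74 × 5.1 = 3.7740 mm/d
ETc = Kc × ET₀ = 1.19 × 3.7740 = 4.4911 mm/d
Over 7 days: 4.4911 × 7 = 31.438 mm

31.4 mm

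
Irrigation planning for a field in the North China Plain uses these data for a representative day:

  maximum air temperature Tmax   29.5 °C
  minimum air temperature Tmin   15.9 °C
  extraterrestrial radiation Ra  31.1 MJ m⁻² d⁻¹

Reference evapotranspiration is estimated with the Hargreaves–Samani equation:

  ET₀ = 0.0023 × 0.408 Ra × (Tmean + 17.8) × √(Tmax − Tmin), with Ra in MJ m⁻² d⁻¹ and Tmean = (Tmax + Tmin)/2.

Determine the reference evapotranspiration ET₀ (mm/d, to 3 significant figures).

Tmean = (29.5 + 15.9)/2 = 22.70 °C
0.408 Ra = 0.408 × 31.1 = 12.6888 mm/d equivalent
ET₀ = 0.0023 × 12.6888 × (22.70 + 17.8) × √13.6 = 0.0023 × 12.6888 × 40.50 × 3.6878 = 4.3588 mm/d

4.36 mm/d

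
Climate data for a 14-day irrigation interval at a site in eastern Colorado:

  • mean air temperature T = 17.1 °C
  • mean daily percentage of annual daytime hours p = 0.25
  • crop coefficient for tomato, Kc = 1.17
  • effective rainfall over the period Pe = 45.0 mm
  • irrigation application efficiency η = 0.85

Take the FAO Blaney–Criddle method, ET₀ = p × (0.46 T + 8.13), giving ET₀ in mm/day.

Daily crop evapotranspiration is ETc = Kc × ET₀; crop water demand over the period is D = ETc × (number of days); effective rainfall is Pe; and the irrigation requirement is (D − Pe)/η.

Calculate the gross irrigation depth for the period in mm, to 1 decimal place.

ET₀ = 0.25 × (0.46 × 17.1 + 8.13) = 0.25 × 15.996 = 3.9990 mm/d
ETc = Kc × ET₀ = 1.17 × 3.9990 = 4.6788 mm/d
Crop demand D = ETc × 14 d = 4.6788 × 14 = 65.503 mm
D − Pe = 65.503 − 45.0 = 20.503 mm
Gross irrigation = 20.503 / 0.85 = 24.121 mm

24.1 mm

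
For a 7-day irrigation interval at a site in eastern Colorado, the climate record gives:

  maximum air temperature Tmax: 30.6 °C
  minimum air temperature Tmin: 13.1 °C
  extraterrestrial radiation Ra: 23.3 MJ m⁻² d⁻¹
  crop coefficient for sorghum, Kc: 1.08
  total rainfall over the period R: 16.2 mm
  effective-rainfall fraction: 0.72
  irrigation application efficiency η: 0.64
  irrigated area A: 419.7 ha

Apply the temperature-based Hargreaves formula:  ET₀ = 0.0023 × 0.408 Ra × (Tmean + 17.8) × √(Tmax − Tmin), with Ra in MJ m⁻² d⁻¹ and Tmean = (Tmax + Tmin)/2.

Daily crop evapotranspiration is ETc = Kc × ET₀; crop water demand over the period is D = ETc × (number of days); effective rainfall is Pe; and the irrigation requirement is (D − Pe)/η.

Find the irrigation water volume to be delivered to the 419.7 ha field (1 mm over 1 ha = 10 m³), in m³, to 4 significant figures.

103300 m³

Tmean = (30.6 + 13.1)/2 = 21.85 °C
0.408 Ra = 0.408 × 23.3 = 9.5064 mm/d equivalent
ET₀ = 0.0023 × 9.5064 × (21.85 + 17.8) × √17.5 = 0.0023 × 9.5064 × 39.65 × 4.1833 = 3.6267 mm/d
ETc = Kc × ET₀ = 1.08 × 3.6267 = 3.9168 mm/d
Crop demand D = ETc × 7 d = 3.9168 × 7 = 27.418 mm
Pe = 0.72 × 16.2 = 11.664 mm
D − Pe = 27.418 − 11.664 = 15.754 mm
Gross irrigation = 15.754 / 0.64 = 24.616 mm
Volume = 24.616 mm × 419.7 ha × 10 = 103313.4 m³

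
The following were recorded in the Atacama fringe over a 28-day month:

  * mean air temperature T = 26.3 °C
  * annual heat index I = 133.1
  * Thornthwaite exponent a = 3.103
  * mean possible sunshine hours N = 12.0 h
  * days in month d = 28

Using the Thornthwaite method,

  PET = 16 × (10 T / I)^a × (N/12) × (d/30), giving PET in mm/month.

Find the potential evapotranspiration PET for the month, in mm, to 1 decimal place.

10T/I = 10 × 26.3 / 133.1 = 1.9760
(10T/I)^a = 1.9760^3.103 = 8.2761
Uncorrected PET = 16 × 8.2761 = 132.418 mm
Correction = (N/12)(d/30) = (12.0/12)(28/30) = 0.9333
PET = 132.418 × 0.9333 = 123.586 mm/month

123.6 mm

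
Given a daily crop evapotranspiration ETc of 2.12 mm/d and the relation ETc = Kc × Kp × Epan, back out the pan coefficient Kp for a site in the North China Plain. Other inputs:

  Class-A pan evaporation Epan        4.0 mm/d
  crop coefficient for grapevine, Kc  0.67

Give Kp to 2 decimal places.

0.79

ETc = Kc × Kp × Epan  ⇒  Kp = ETc / (Kc × Epan)
Kp = 2.12 / (0.67 × 4.0) = 2.12 / 2.680 = 0.7910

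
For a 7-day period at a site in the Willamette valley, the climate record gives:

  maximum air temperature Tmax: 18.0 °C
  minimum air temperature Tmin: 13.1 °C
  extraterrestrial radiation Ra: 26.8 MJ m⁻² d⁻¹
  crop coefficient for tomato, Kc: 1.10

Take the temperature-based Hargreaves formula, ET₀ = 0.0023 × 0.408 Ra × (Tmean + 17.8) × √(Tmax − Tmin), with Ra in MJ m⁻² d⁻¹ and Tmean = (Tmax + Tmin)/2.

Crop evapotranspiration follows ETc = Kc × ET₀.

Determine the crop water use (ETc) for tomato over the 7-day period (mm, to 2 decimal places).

Tmean = (18.0 + 13.1)/2 = 15.55 °C
0.408 Ra = 0.408 × 26.8 = 10.9344 mm/d equivalent
ET₀ = 0.0023 × 10.9344 × (15.55 + 17.8) × √4.9 = 0.0023 × 10.9344 × 33.35 × 2.2136 = 1.8566 mm/d
ETc = Kc × ET₀ = 1.10 × 1.8566 = 2.0423 mm/d
Over 7 days: 2.0423 × 7 = 14.296 mm

14.30 mm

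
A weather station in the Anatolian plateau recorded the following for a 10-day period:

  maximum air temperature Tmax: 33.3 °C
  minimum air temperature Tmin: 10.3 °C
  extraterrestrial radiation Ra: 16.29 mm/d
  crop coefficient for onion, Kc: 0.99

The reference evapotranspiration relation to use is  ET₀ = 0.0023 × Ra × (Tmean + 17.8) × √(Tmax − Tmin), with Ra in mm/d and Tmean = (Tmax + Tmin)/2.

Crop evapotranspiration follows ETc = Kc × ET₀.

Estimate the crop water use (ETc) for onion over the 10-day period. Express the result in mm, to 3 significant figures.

Tmean = (33.3 + 10.3)/2 = 21.80 °C
ET₀ = 0.0023 × 16.29 × (21.80 + 17.8) × √23.0 = 0.0023 × 16.29 × 39.60 × 4.7958 = 7.1155 mm/d
ETc = Kc × ET₀ = 0.99 × 7.1155 = 7.0443 mm/d
Over 10 days: 7.0443 × 10 = 70.443 mm

70.4 mm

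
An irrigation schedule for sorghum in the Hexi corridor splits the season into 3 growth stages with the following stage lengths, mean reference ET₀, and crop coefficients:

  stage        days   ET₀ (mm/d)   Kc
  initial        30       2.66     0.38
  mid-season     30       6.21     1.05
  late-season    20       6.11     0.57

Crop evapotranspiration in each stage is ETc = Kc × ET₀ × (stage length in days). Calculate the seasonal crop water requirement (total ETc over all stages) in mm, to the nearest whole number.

initial: 0.38 × 2.66 × 30 = 30.32 mm
mid-season: 1.05 × 6.21 × 30 = 195.62 mm
late-season: 0.57 × 6.11 × 20 = 69.65 mm
Seasonal total = 295.59 mm

296 mm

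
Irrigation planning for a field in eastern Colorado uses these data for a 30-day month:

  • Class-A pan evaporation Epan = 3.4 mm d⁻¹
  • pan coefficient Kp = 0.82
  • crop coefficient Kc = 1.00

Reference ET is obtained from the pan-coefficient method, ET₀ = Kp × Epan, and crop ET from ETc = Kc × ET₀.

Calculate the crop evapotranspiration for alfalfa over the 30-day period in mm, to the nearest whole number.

84 mm

ET₀ = 0.82 × 3.4 = 2.7880 mm/d
ETc = Kc × ET₀ = 1.00 × 2.7880 = 2.7880 mm/d
Over 30 days: 2.7880 × 30 = 83.640 mm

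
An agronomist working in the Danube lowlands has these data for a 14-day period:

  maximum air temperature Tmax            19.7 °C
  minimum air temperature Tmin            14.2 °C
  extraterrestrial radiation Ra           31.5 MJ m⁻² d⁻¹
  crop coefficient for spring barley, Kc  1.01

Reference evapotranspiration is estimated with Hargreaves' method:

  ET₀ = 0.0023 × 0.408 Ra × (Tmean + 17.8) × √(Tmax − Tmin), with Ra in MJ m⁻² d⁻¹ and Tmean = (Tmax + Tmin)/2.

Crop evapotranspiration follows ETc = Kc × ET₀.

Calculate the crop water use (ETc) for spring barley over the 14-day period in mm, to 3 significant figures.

Tmean = (19.7 + 14.2)/2 = 16.95 °C
0.408 Ra = 0.408 × 31.5 = 12.8520 mm/d equivalent
ET₀ = 0.0023 × 12.8520 × (16.95 + 17.8) × √5.5 = 0.0023 × 12.8520 × 34.75 × 2.3452 = 2.4090 mm/d
ETc = Kc × ET₀ = 1.01 × 2.4090 = 2.4331 mm/d
Over 14 days: 2.4331 × 14 = 34.063 mm

34.1 mm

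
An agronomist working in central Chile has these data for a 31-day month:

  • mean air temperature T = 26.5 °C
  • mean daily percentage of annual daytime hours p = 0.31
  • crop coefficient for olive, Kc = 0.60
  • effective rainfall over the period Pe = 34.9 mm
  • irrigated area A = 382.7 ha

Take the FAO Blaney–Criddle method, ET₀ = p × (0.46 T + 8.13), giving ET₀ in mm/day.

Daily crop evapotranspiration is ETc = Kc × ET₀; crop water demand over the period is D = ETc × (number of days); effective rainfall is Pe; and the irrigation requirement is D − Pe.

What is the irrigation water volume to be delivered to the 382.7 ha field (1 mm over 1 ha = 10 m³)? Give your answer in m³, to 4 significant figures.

ET₀ = 0.31 × (0.46 × 26.5 + 8.13) = 0.31 × 20.320 = 6.2992 mm/d
ETc = Kc × ET₀ = 0.60 × 6.2992 = 3.7795 mm/d
Crop demand D = ETc × 31 d = 3.7795 × 31 = 117.165 mm
D − Pe = 117.165 − 34.9 = 82.265 mm
Volume = 82.265 mm × 382.7 ha × 10 = 314828.2 m³

314800 m³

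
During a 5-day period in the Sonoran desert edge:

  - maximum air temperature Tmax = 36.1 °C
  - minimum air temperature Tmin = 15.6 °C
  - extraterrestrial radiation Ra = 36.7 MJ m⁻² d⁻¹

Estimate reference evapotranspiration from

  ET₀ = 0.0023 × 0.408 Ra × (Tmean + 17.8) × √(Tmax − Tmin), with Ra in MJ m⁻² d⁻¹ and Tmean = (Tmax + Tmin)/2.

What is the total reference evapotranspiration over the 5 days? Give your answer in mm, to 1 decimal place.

34.0 mm

Tmean = (36.1 + 15.6)/2 = 25.85 °C
0.408 Ra = 0.408 × 36.7 = 14.9736 mm/d equivalent
ET₀ = 0.0023 × 14.9736 × (25.85 + 17.8) × √20.5 = 0.0023 × 14.9736 × 43.65 × 4.5277 = 6.8064 mm/d
Over 5 days: 6.8064 × 5 = 34.032 mm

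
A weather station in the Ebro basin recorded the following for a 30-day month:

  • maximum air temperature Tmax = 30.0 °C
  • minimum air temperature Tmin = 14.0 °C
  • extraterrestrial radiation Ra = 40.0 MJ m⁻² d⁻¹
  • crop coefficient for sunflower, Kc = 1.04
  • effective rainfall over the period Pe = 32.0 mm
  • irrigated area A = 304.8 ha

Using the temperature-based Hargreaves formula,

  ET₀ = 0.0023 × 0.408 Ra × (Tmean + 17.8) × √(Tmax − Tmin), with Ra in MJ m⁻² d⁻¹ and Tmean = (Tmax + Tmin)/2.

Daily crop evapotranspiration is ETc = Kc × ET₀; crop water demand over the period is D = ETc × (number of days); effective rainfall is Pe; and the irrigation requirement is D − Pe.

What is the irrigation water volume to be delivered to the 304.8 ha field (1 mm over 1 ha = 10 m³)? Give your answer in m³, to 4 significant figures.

470700 m³

Tmean = (30.0 + 14.0)/2 = 22.00 °C
0.408 Ra = 0.408 × 40.0 = 16.3200 mm/d equivalent
ET₀ = 0.0023 × 16.3200 × (22.00 + 17.8) × √16.0 = 0.0023 × 16.3200 × 39.80 × 4.0000 = 5.9757 mm/d
ETc = Kc × ET₀ = 1.04 × 5.9757 = 6.2147 mm/d
Crop demand D = ETc × 30 d = 6.2147 × 30 = 186.441 mm
D − Pe = 186.441 − 32.0 = 154.441 mm
Volume = 154.441 mm × 304.8 ha × 10 = 470736.2 m³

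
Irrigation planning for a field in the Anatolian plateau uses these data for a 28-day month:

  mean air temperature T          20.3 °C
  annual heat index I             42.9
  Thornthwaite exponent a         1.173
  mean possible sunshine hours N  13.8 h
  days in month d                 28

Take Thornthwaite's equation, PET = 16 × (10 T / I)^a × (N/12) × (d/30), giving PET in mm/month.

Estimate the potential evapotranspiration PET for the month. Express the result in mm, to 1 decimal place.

10T/I = 10 × 20.3 / 42.9 = 4.7319
(10T/I)^a = 4.7319^1.173 = 6.1918
Uncorrected PET = 16 × 6.1918 = 99.069 mm
Correction = (N/12)(d/30) = (13.8/12)(28/30) = 1.0733
PET = 99.069 × 1.0733 = 106.331 mm/month

106.3 mm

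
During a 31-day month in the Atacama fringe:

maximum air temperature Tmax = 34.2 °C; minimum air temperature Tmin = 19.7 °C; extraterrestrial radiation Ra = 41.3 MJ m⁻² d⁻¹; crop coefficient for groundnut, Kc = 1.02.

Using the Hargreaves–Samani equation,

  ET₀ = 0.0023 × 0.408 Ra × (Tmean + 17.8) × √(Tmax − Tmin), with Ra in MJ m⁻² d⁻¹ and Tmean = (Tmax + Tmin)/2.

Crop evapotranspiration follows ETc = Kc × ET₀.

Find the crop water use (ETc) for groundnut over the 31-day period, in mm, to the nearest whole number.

Tmean = (34.2 + 19.7)/2 = 26.95 °C
0.408 Ra = 0.408 × 41.3 = 16.8504 mm/d equivalent
ET₀ = 0.0023 × 16.8504 × (26.95 + 17.8) × √14.5 = 0.0023 × 16.8504 × 44.75 × 3.8079 = 6.6041 mm/d
ETc = Kc × ET₀ = 1.02 × 6.6041 = 6.7362 mm/d
Over 31 days: 6.7362 × 31 = 208.822 mm

209 mm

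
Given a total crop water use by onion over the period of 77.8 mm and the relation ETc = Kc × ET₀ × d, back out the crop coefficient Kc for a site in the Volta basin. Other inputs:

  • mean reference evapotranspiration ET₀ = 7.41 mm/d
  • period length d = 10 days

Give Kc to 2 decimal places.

ETc = Kc × ET₀ × d  ⇒  Kc = ETc / (ET₀ × d)
Kc = 77.8 / (7.41 × 10) = 77.8 / 74.10 = 1.0499

1.05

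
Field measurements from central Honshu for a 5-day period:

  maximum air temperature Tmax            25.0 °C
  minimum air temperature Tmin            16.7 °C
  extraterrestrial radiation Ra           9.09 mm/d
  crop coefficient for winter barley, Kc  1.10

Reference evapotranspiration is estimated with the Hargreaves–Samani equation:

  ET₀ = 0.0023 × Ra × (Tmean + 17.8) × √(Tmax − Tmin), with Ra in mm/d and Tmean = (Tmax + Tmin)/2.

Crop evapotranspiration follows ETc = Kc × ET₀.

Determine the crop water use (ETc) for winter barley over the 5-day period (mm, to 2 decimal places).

Tmean = (25.0 + 16.7)/2 = 20.85 °C
ET₀ = 0.0023 × 9.09 × (20.85 + 17.8) × √8.3 = 0.0023 × 9.09 × 38.65 × 2.8810 = 2.3280 mm/d
ETc = Kc × ET₀ = 1.10 × 2.3280 = 2.5608 mm/d
Over 5 days: 2.5608 × 5 = 12.804 mm

12.80 mm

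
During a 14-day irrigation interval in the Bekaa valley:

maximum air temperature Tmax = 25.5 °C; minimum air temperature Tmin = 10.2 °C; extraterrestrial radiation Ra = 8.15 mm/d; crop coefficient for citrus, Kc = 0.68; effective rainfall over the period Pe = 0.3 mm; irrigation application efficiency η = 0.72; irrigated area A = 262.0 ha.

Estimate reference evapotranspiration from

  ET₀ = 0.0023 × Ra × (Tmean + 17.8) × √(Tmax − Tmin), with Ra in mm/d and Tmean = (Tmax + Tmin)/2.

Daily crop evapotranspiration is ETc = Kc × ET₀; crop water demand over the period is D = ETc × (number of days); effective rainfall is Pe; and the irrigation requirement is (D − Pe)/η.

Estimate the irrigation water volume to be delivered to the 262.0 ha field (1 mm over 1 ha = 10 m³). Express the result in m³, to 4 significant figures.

Tmean = (25.5 + 10.2)/2 = 17.85 °C
ET₀ = 0.0023 × 8.15 × (17.85 + 17.8) × √15.3 = 0.0023 × 8.15 × 35.65 × 3.9115 = 2.6139 mm/d
ETc = Kc × ET₀ = 0.68 × 2.6139 = 1.7775 mm/d
Crop demand D = ETc × 14 d = 1.7775 × 14 = 24.885 mm
D − Pe = 24.885 − 0.3 = 24.585 mm
Gross irrigation = 24.585 / 0.72 = 34.146 mm
Volume = 34.146 mm × 262.0 ha × 10 = 89462.5 m³

89460 m³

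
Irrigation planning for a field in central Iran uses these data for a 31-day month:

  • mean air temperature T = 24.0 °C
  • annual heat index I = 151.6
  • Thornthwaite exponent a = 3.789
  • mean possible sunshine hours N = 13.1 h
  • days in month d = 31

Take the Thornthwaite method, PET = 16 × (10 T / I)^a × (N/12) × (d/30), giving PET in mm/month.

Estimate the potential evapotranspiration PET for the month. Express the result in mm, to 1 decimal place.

102.9 mm

10T/I = 10 × 24.0 / 151.6 = 1.5831
(10T/I)^a = 1.5831^3.789 = 5.7008
Uncorrected PET = 16 × 5.7008 = 91.213 mm
Correction = (N/12)(d/30) = (13.1/12)(31/30) = 1.1281
PET = 91.213 × 1.1281 = 102.897 mm/month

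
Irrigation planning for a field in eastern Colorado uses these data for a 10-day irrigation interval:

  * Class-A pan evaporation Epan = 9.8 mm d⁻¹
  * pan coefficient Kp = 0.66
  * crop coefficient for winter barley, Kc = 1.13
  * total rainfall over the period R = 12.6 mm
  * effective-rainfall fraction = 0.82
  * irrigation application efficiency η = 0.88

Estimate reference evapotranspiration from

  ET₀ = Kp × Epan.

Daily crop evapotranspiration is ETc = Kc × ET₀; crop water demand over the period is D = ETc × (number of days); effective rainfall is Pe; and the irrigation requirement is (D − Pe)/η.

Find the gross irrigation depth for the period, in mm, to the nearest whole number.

ET₀ = 0.66 × 9.8 = 6.4680 mm/d
ETc = Kc × ET₀ = 1.13 × 6.4680 = 7.3088 mm/d
Crop demand D = ETc × 10 d = 7.3088 × 10 = 73.088 mm
Pe = 0.82 × 12.6 = 10.332 mm
D − Pe = 73.088 − 10.332 = 62.756 mm
Gross irrigation = 62.756 / 0.88 = 71.314 mm

71 mm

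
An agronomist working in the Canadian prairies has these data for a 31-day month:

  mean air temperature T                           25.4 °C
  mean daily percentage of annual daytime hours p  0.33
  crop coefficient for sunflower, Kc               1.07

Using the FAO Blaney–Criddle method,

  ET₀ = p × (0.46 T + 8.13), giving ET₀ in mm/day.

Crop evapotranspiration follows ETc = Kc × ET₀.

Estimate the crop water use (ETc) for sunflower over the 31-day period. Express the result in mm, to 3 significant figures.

ET₀ = 0.33 × (0.46 × 25.4 + 8.13) = 0.33 × 19.814 = 6.5386 mm/d
ETc = Kc × ET₀ = 1.07 × 6.5386 = 6.9963 mm/d
Over 31 days: 6.9963 × 31 = 216.885 mm

217 mm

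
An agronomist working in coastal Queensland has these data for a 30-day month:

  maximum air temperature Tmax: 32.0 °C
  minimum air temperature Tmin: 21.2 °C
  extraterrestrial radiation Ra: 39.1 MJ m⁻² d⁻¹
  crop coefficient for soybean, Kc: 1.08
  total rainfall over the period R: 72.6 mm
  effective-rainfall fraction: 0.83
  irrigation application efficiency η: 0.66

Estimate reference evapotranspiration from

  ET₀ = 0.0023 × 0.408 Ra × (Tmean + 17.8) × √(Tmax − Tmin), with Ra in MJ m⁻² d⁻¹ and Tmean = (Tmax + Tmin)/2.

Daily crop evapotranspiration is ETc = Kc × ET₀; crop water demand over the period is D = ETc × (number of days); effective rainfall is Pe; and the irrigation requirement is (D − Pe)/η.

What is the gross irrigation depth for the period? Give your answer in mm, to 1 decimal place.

Tmean = (32.0 + 21.2)/2 = 26.60 °C
0.408 Ra = 0.408 × 39.1 = 15.9528 mm/d equivalent
ET₀ = 0.0023 × 15.9528 × (26.60 + 17.8) × √10.8 = 0.0023 × 15.9528 × 44.40 × 3.2863 = 5.3537 mm/d
ETc = Kc × ET₀ = 1.08 × 5.3537 = 5.7820 mm/d
Crop demand D = ETc × 30 d = 5.7820 × 30 = 173.460 mm
Pe = 0.83 × 72.6 = 60.258 mm
D − Pe = 173.460 − 60.258 = 113.202 mm
Gross irrigation = 113.202 / 0.66 = 171.518 mm

171.5 mm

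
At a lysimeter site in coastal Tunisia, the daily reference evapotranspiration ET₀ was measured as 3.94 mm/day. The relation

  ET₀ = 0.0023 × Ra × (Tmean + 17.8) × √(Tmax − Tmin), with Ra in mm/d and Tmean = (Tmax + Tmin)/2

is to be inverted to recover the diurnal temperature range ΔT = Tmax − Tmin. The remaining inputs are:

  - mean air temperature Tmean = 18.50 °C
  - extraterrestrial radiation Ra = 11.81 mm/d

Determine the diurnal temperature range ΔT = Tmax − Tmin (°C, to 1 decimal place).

16.0 °C

√ΔT = ET₀ / [0.0023 × Ra × (Tmean+17.8)] = 3.94 / (0.0023 × 11.81 × 36.30) = 3.9959
ΔT = 3.9959² = 15.967 °C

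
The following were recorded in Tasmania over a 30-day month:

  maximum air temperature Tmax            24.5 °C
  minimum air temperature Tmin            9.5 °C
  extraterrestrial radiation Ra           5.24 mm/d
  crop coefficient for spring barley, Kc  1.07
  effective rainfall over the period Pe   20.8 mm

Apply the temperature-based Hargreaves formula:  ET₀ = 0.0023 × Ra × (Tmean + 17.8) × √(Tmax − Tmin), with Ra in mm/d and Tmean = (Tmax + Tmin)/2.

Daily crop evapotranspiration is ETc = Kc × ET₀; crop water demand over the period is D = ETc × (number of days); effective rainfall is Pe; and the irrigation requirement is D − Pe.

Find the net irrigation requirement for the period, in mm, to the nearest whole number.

31 mm

Tmean = (24.5 + 9.5)/2 = 17.00 °C
ET₀ = 0.0023 × 5.24 × (17.00 + 17.8) × √15.0 = 0.0023 × 5.24 × 34.80 × 3.8730 = 1.6244 mm/d
ETc = Kc × ET₀ = 1.07 × 1.6244 = 1.7381 mm/d
Crop demand D = ETc × 30 d = 1.7381 × 30 = 52.143 mm
D − Pe = 52.143 − 20.8 = 31.343 mm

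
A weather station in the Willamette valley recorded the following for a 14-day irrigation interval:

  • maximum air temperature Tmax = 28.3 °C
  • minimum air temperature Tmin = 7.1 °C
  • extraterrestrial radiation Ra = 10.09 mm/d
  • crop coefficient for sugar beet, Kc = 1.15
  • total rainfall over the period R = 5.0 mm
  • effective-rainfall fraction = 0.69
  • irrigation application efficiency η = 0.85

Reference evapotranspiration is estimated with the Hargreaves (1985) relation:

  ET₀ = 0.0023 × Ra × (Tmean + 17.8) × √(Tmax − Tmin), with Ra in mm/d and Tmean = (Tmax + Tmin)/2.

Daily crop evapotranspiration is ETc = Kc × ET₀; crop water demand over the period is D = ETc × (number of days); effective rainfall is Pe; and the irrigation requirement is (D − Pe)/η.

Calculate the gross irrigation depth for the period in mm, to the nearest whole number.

Tmean = (28.3 + 7.1)/2 = 17.70 °C
ET₀ = 0.0023 × 10.09 × (17.70 + 17.8) × √21.2 = 0.0023 × 10.09 × 35.50 × 4.6043 = 3.7932 mm/d
ETc = Kc × ET₀ = 1.15 × 3.7932 = 4.3622 mm/d
Crop demand D = ETc × 14 d = 4.3622 × 14 = 61.071 mm
Pe = 0.69 × 5.0 = 3.450 mm
D − Pe = 61.071 − 3.450 = 57.621 mm
Gross irrigation = 57.621 / 0.85 = 67.789 mm

68 mm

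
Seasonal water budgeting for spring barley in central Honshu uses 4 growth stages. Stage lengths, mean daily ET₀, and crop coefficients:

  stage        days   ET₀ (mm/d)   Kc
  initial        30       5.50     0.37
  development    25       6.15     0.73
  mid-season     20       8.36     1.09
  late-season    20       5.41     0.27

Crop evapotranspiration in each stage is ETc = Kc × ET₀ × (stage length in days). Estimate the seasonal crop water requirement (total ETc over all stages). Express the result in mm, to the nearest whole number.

385 mm

initial: 0.37 × 5.50 × 30 = 61.05 mm
development: 0.73 × 6.15 × 25 = 112.24 mm
mid-season: 1.09 × 8.36 × 20 = 182.25 mm
late-season: 0.27 × 5.41 × 20 = 29.21 mm
Seasonal total = 384.75 mm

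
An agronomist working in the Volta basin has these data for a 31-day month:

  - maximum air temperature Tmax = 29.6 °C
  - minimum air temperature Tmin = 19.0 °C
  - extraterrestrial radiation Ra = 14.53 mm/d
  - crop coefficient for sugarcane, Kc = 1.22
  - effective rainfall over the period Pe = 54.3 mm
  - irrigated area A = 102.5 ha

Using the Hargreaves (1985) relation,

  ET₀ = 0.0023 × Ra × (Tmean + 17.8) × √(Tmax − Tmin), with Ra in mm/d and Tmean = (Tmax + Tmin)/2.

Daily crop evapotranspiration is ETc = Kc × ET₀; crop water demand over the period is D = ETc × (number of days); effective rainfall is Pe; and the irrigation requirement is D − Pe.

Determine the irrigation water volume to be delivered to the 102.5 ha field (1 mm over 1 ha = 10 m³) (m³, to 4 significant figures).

Tmean = (29.6 + 19.0)/2 = 24.30 °C
ET₀ = 0.0023 × 14.53 × (24.30 + 17.8) × √10.6 = 0.0023 × 14.53 × 42.10 × 3.2558 = 4.5807 mm/d
ETc = Kc × ET₀ = 1.22 × 4.5807 = 5.5885 mm/d
Crop demand D = ETc × 31 d = 5.5885 × 31 = 173.244 mm
D − Pe = 173.244 − 54.3 = 118.944 mm
Volume = 118.944 mm × 102.5 ha × 10 = 121917.6 m³

121900 m³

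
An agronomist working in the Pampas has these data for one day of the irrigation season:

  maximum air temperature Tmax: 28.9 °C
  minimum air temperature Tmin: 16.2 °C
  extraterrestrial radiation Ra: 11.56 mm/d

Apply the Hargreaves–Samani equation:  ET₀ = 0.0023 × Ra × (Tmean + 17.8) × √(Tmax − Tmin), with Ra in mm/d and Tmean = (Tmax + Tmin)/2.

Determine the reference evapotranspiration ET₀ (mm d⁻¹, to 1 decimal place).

Tmean = (28.9 + 16.2)/2 = 22.55 °C
ET₀ = 0.0023 × 11.56 × (22.55 + 17.8) × √12.7 = 0.0023 × 11.56 × 40.35 × 3.5637 = 3.8232 mm/d

3.8 mm d⁻¹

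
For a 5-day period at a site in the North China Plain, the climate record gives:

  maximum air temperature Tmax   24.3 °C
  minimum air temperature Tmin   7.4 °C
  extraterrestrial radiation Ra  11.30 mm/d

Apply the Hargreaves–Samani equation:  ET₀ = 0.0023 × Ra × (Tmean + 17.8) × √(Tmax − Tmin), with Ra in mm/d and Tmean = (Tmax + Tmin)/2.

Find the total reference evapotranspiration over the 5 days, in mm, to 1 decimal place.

18.0 mm

Tmean = (24.3 + 7.4)/2 = 15.85 °C
ET₀ = 0.0023 × 11.30 × (15.85 + 17.8) × √16.9 = 0.0023 × 11.30 × 33.65 × 4.1110 = 3.5953 mm/d
Over 5 days: 3.5953 × 5 = 17.977 mm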